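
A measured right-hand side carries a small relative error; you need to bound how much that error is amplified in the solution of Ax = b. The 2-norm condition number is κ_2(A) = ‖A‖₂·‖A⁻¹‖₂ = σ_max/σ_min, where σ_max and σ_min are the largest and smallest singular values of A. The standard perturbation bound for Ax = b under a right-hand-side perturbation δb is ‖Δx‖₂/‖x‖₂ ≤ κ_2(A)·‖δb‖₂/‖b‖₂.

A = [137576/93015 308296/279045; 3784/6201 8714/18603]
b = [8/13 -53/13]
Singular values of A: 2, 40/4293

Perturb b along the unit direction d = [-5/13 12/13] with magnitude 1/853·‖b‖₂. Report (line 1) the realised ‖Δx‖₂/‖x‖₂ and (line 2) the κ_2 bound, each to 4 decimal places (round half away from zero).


0.0012
0.2516

σ_max = 2, σ_min = 40/4293
condition number: 2 ÷ (40/4293) = 214.6500
κ_2(A)·‖δb‖/‖b‖ = 0.2516
solve Ax = b  →  x = [257.1800 -343.7400]
‖b‖₂ = 4.1231 and ‖x‖₂ = 429.3003
Δx = A⁻¹·δb where δb = 1/853·4.1231·d; ‖Δx‖ = 0.5188
relative error = 0.0012
realised/bound (from unrounded values) ≈ 0.0048


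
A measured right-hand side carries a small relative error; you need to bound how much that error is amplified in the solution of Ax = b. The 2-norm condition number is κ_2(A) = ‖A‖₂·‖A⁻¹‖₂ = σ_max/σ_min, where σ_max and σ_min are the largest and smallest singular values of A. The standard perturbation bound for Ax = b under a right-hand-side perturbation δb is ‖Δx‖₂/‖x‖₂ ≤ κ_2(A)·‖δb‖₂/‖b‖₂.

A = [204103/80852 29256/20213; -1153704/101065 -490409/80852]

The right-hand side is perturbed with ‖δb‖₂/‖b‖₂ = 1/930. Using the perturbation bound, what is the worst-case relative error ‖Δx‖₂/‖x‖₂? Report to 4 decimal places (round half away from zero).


form AᵀA = [13288505401/97219600 88584624/1215245; 88584624/1215245 151216897/3888784] with trace 29531017/168200 and determinant 7890481/5382400
λ_max, λ_min = (29531017/168200 ± √13623672932676/442050625)/2 = 2809/16, 2809/336400
so κ_2 = √((2809/16) / (2809/336400)) = 145.0000
κ_2(A)·‖δb‖/‖b‖ = 0.1559

0.1559


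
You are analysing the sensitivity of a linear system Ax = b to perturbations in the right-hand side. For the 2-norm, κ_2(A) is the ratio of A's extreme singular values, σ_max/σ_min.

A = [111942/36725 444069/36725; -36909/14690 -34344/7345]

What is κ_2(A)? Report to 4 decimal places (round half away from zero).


form AᵀA = [498111849/31922500 387899442/7980625; 387899442/7980625 1341331569/7980625] with trace 9381501/51076 and determinant 13286025/51076
λ_max, λ_min = (9381501/51076 ± √85298172961401/2608757776)/2 = 729/4, 18225/12769
κ = σ_max/σ_min = (27/2)/(135/113) = 11.3000

11.3000


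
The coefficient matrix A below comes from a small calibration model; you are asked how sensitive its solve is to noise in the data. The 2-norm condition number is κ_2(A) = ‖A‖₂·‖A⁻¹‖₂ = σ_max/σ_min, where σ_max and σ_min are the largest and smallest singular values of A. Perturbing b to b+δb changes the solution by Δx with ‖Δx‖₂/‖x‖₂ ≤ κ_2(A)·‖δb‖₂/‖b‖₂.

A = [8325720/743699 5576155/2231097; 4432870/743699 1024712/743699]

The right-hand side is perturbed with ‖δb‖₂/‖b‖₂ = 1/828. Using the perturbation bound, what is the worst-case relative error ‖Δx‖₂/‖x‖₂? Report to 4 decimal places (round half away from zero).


0.3866

AᵀA = [307847577700/1913800009 69264994760/1913800009; 69264994760/1913800009 140290023289/17224200081]; tr = 1731658669/10246401, det = 2856100/10246401
λ_max, λ_min = (1731658669/10246401 ± √2998524686939267161/104988733452801)/2 = 169, 16900/10246401
so κ_2 = √(169 / (16900/10246401)) = 320.1000
perturbation bound = 320.1000·1/828 = 0.3866


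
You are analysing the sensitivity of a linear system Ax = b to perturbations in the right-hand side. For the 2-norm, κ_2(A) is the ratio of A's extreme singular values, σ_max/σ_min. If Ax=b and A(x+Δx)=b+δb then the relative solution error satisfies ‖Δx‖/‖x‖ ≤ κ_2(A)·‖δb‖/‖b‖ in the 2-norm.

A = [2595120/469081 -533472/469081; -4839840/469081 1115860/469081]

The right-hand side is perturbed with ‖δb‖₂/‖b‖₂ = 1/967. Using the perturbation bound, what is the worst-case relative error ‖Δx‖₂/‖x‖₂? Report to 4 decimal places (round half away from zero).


0.1044

AᵀA = [104355360000/761373649 -23477535360/761373649; -23477535360/761373649 5293203856/761373649]; tr = 65228176/452929, det = 921600/452929
λ_max, λ_min = (65228176/452929 ± √4253045266821376/205144679041)/2 = 144, 6400/452929
so κ_2 = √(144 / (6400/452929)) = 100.9500
bound on ‖Δx‖/‖x‖: κ·ε = 100.9500·1/967 = 0.1044


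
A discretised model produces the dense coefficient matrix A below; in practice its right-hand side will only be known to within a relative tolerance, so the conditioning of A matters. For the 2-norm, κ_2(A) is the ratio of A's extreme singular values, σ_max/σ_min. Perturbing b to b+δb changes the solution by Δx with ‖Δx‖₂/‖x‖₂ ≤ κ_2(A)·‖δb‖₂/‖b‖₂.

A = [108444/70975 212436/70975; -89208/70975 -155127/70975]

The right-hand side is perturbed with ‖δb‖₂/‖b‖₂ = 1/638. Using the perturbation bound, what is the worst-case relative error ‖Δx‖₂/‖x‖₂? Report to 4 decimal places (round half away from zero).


form AᵀA = [788726736/201498025 295007832/40299605; 295007832/40299605 2767737609/201498025] with trace 2461221/139445 and determinant 3111696/17430625
char-poly roots: 441/25 and 7056/697225
σ_max=√(441/25)=(21/5), σ_min=√(7056/697225)=(84/835) → κ = 41.7500
bound on ‖Δx‖/‖x‖: κ·ε = 41.7500·1/638 = 0.0654

0.0654


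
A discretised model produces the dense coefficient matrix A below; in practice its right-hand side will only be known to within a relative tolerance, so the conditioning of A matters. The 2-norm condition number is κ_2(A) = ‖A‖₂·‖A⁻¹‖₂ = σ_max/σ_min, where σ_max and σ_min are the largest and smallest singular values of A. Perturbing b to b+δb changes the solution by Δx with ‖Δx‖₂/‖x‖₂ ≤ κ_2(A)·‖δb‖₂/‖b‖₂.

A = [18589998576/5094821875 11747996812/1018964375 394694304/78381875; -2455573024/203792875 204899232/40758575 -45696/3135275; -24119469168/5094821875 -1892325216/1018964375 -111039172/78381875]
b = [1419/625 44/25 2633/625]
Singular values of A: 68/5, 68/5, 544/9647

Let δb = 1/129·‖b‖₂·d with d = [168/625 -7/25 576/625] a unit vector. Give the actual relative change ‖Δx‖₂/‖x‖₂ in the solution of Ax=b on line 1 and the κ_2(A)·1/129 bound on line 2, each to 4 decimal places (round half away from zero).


0.0099
1.8696

largest singular value 68/5, smallest 544/9647
κ_2(A) = (68/5) / (544/9647) = 241.1750
κ_2(A)·‖δb‖/‖b‖ = 1.8696
solve Ax = b  →  x = [-10.6707 -25.0361 65.5057]
2-norm of b is 5.0990; of x, 70.9342
with δb = [0.0106 -0.0111 0.0364], A·Δx = δb → ‖Δx‖ = 0.7010
dividing the unrounded norms, ‖Δx‖/‖x‖ = 0.0099
tightness: 0.0099 against a bound of 1.8696 (unrounded ratio ≈ 0.0053)


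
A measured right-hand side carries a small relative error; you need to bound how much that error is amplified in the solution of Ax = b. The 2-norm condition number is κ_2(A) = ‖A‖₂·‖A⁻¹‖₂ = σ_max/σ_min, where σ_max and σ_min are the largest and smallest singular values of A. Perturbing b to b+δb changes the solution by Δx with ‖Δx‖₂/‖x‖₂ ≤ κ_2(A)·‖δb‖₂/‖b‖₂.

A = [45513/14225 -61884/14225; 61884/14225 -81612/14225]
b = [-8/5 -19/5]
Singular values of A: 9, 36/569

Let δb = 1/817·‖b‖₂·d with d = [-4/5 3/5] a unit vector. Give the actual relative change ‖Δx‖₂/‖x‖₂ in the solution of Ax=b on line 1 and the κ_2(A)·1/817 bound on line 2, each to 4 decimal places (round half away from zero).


from the listed singular values, σ₁ = 9, σ_n = 36/569
condition number: 9 ÷ (36/569) = 142.2500
κ_2(A)·‖δb‖/‖b‖ = 0.1741
solve Ax = b  →  x = [-12.9111 -9.1278]
2-norm of b is 4.1231; of x, 15.8118
Δx = A⁻¹·δb where δb = 1/817·4.1231·d; ‖Δx‖ = 0.0798
dividing the unrounded norms, ‖Δx‖/‖x‖ = 0.0050
tightness: 0.0050 against a bound of 0.1741 (unrounded ratio ≈ 0.0290)

0.0050
0.1741


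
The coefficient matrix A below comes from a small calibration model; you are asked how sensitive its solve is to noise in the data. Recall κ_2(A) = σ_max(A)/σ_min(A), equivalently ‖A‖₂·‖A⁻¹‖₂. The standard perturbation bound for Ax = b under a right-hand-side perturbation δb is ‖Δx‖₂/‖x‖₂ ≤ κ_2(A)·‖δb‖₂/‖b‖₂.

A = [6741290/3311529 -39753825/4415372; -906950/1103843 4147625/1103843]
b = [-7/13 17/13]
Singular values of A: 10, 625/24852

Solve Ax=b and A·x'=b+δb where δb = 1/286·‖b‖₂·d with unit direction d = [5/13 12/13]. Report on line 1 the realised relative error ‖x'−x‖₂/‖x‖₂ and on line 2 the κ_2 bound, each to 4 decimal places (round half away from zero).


largest singular value 10, smallest 625/24852
condition number: 10 ÷ (625/24852) = 397.6320
worst-case relative error ≤ 397.6320 × 1/286 = 1.3903
solve Ax = b  →  x = [38.7714 8.8261]
‖b‖₂ = 1.4142 and ‖x‖₂ = 39.7633
Δx = A⁻¹·δb where δb = 1/286·1.4142·d; ‖Δx‖ = 0.1966
realised ‖Δx‖/‖x‖ = 0.0049
so the bound overstates the realised error by a factor of ≈ 281.1692 (computed from the unrounded values)

0.0049
1.3903


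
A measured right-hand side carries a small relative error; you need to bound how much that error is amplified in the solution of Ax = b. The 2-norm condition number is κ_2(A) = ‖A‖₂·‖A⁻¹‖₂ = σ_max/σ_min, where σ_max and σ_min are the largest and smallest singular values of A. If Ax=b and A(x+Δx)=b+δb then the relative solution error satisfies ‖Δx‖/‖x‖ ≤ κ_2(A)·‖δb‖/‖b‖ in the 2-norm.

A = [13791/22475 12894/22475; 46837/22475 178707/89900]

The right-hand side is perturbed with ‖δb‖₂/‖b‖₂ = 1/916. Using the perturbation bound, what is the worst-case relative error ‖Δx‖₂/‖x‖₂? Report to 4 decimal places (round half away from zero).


form AᵀA = [3814234/808201 14530215/3232804; 14530215/3232804 55354041/12931216] with trace 138385/15376 and determinant 9/15376
solving λ² − 138385/15376·λ + 9/15376 = 0 gives λ = 9, 1/15376
so κ_2 = √(9 / (1/15376)) = 372.0000
bound on ‖Δx‖/‖x‖: κ·ε = 372.0000·1/916 = 0.4061

0.4061


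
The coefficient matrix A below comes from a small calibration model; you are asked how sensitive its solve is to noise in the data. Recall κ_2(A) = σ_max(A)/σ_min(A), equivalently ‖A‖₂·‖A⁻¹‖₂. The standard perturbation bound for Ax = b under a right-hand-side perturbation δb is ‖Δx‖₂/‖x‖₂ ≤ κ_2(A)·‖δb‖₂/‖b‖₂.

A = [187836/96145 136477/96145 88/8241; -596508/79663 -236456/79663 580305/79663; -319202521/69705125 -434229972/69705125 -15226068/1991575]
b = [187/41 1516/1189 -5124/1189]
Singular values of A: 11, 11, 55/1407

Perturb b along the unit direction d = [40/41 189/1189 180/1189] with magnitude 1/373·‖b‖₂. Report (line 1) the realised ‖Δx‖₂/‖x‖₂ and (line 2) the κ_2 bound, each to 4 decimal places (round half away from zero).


σ_max = 11, σ_min = 55/1407
condition number: 11 ÷ (55/1407) = 281.4000
perturbation bound = 281.4000·1/373 = 0.7544
solve Ax = b  →  x = [59.0976 -78.3423 29.0007]
2-norm of b is 6.4031; of x, 102.3283
Δx = A⁻¹·δb where δb = 1/373·6.4031·d; ‖Δx‖ = 0.4392
realised ‖Δx‖/‖x‖ = 0.0043
so the bound overstates the realised error by a factor of ≈ 175.7909 (computed from the unrounded values)

0.0043
0.7544


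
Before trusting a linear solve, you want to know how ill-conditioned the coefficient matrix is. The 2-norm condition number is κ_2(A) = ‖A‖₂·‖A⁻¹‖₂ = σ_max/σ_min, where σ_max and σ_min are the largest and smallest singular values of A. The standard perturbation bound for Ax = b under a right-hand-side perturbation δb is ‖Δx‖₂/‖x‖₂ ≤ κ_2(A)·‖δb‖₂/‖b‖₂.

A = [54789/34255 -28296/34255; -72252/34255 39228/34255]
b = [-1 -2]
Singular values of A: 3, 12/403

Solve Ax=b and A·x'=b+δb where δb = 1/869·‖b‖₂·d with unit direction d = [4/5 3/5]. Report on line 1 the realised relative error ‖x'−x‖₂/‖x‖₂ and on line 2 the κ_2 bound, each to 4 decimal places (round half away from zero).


0.0013
0.1159

σ_max = 3, σ_min = 12/403
condition number: 3 ÷ (12/403) = 100.7500
κ_2(A)·‖δb‖/‖b‖ = 0.1159
solve Ax = b  →  x = [-31.3137 -59.4216]
‖b‖₂ = 2.2361 and ‖x‖₂ = 67.1675
δb = ε·‖b‖·d = [0.0021 0.0015]; solving A·Δx = δb gives ‖Δx‖ = 0.0864
realised ‖Δx‖/‖x‖ = 0.0013
tightness: 0.0013 against a bound of 0.1159 (unrounded ratio ≈ 0.0111)


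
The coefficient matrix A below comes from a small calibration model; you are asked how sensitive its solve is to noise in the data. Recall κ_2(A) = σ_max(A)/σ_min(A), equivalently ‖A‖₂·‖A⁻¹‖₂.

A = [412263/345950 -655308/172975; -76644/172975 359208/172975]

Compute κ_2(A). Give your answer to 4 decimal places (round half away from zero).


AᵀA = [669404817/414122500 -562666986/103530625; -562666986/103530625 1932383952/103530625]; tr = 13438305/662596, det = 104976/165649
char-poly roots: 81/4 and 5184/165649
κ = σ_max/σ_min = (9/2)/(72/407) = 25.4375

25.4375


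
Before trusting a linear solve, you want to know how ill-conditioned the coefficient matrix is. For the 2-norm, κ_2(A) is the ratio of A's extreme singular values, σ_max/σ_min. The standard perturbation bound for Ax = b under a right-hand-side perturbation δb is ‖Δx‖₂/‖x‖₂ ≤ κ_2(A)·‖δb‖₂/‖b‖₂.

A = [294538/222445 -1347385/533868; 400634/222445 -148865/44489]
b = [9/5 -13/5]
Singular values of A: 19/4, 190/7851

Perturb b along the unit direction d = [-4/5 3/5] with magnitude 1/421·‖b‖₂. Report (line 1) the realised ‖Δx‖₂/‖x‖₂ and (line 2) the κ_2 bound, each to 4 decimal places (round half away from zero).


0.0025
0.4662

σ_max = 19/4, σ_min = 190/7851
condition number: (19/4) ÷ (190/7851) = 196.2750
κ_2(A)·‖δb‖/‖b‖ = 0.4662
solve Ax = b  →  x = [-109.4783 -58.1498]
‖b‖ = 3.1623, ‖x‖ = 123.9633
δb = ε·‖b‖·d = [-0.0060 0.0045]; solving A·Δx = δb gives ‖Δx‖ = 0.3104
relative error = 0.0025
tightness: 0.0025 against a bound of 0.4662 (unrounded ratio ≈ 0.0054)


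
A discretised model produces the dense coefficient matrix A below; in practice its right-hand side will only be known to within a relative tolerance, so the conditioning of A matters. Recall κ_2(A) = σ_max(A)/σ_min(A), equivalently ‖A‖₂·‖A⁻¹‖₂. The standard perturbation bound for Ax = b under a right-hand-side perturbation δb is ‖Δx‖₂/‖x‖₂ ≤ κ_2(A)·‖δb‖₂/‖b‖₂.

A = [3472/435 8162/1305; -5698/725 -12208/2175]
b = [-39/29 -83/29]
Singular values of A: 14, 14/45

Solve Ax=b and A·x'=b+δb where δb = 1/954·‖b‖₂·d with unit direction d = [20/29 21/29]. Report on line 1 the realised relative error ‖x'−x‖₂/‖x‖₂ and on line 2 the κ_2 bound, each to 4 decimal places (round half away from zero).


largest singular value 14, smallest 14/45
κ_2(A) = 14 / (14/45) = 45.0000
perturbation bound = 45.0000·1/954 = 0.0472
solve Ax = b  →  x = [5.8429 -7.6714]
‖b‖ = 3.1623, ‖x‖ = 9.6431
Δx = A⁻¹·δb where δb = 1/954·3.1623·d; ‖Δx‖ = 0.0107
relative error = 0.0011
tightness: 0.0011 against a bound of 0.0472 (unrounded ratio ≈ 0.0234)

0.0011
0.0472


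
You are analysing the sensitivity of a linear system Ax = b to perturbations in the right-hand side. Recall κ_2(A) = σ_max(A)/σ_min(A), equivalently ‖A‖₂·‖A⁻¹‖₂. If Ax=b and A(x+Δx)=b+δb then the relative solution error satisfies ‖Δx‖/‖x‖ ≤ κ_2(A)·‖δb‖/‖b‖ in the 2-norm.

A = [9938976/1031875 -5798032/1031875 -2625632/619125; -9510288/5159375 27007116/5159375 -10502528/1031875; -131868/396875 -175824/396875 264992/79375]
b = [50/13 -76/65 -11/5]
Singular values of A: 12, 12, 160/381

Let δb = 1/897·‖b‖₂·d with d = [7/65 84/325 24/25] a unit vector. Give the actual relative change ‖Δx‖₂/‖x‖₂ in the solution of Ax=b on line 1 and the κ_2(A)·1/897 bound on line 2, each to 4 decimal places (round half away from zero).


from the listed singular values, σ₁ = 12, σ_n = 160/381
κ_2(A) = 12 / (160/381) = 28.5750
perturbation bound = 28.5750·1/897 = 0.0319
solve Ax = b  →  x = [-2.4625 -3.8389 -1.4135]
‖b‖₂ = 4.5826 and ‖x‖₂ = 4.7749
δb = ε·‖b‖·d = [0.0006 0.0013 0.0049]; solving A·Δx = δb gives ‖Δx‖ = 0.0122
relative error = 0.0025
realised/bound (from unrounded values) ≈ 0.0800

0.0025
0.0319


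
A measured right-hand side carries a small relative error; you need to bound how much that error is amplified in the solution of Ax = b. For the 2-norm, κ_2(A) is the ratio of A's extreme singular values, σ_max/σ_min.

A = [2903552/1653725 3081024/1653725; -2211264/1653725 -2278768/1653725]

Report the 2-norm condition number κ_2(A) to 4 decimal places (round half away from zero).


M = AᵀA = [532812107776/109392255025 22375793664/4375690201; 22375793664/4375690201 587419699456/109392255025]. tr(M)=1332023552/130074025, det(M)=16777216/3251850625
char-poly roots: 256/25 and 65536/130074025
κ_2(A) = √(λ_max/λ_min) = √((256/25) / (65536/130074025)) = 142.5625

142.5625


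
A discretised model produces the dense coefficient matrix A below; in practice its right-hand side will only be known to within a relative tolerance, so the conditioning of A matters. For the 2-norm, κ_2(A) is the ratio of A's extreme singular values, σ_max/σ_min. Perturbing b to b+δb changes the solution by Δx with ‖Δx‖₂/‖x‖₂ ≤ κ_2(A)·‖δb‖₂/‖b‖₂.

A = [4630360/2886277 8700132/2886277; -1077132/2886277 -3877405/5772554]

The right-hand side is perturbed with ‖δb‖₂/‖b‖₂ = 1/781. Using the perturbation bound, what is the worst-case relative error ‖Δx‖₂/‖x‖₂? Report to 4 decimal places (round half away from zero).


form AᵀA = [13444644304/4955737609 25207008750/4955737609; 25207008750/4955737609 189056190841/19822950436] with trace 840258713/68591524 and determinant 38416/17147881
solving λ² − 840258713/68591524·λ + 38416/17147881 = 0 gives λ = 49/4, 3136/17147881
κ_2(A) = √(λ_max/λ_min) = √((49/4) / (3136/17147881)) = 258.8125
worst-case relative error ≤ 258.8125 × 1/781 = 0.3314

0.3314


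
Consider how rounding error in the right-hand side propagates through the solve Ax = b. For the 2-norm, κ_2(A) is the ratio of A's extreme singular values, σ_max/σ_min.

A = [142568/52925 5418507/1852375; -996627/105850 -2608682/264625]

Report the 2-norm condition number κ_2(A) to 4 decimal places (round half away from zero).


204.4000

AᵀA = [1719308665/17926756 15795353457/156859115; 15795353457/156859115 580505736301/5490069025]; tr = 5265369869/26112100, det = 25411681/26112100
λ_max, λ_min = (5265369869/26112100 ± √27721465647951316761/681841766410000)/2 = 5041/25, 5041/1044484
so κ_2 = √((5041/25) / (5041/1044484)) = 204.4000


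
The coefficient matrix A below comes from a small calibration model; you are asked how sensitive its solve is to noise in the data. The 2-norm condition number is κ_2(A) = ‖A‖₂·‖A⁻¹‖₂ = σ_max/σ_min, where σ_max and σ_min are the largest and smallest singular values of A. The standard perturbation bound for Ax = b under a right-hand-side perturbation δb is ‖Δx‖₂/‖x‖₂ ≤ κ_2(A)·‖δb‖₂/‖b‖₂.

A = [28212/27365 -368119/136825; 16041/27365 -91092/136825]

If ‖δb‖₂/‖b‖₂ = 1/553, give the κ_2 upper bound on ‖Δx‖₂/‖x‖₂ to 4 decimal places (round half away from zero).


0.0183

AᵀA = [42129225/29953729 -94772640/29953729; -94772640/29953729 230094961/29953729]; tr = 1610794/177241, det = 140625/177241
eigenvalues of AᵀA: λ = (tr ± √(tr²−4·det))/2 = 9, 15625/177241
κ = σ_max/σ_min = 3/(125/421) = 10.1040
κ_2(A)·‖δb‖/‖b‖ = 0.0183


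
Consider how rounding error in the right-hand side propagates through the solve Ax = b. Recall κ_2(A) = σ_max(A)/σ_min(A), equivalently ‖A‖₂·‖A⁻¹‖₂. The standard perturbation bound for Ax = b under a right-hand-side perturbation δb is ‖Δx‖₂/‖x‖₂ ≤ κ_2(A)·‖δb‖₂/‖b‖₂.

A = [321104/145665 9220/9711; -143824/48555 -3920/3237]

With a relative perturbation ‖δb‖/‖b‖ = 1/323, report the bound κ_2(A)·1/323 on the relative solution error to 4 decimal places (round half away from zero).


AᵀA = [11571034624/848731689 1606937920/282910563; 1606937920/282910563 223306000/94303521]; tr = 80359696/5022081, det = 102400/5022081
λ_max, λ_min = (80359696/5022081 ± √6455623696834816/25221297570561)/2 = 16, 6400/5022081
κ = σ_max/σ_min = 4/(80/2241) = 112.0500
κ_2(A)·‖δb‖/‖b‖ = 0.3469

0.3469


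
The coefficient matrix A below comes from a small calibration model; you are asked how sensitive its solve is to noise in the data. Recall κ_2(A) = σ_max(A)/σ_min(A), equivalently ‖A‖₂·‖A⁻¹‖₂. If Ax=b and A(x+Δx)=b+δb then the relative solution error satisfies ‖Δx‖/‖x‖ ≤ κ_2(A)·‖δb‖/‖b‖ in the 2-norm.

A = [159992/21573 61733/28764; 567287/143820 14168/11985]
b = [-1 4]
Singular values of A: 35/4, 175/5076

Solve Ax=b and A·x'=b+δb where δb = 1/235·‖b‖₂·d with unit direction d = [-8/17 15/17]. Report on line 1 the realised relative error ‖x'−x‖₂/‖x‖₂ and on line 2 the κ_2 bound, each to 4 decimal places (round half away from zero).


0.0044
1.0800

largest singular value 35/4, smallest 175/5076
condition number: (35/4) ÷ (175/5076) = 253.8000
worst-case relative error ≤ 253.8000 × 1/235 = 1.0800
solve Ax = b  →  x = [-32.3767 111.4139]
2-norm of b is 4.1231; of x, 116.0229
Δx = A⁻¹·δb where δb = 1/235·4.1231·d; ‖Δx‖ = 0.5089
realised ‖Δx‖/‖x‖ = 0.0044
so the bound overstates the realised error by a factor of ≈ 246.2223 (computed from the unrounded values)


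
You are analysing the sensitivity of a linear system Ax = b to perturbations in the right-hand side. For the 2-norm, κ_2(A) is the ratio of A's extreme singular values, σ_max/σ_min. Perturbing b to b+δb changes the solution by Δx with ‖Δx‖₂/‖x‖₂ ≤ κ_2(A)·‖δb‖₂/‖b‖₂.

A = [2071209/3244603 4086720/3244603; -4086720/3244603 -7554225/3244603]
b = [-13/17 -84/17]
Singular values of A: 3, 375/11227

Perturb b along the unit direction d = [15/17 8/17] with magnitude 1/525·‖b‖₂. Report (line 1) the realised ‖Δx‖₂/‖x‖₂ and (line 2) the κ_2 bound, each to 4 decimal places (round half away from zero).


σ_max = 3, σ_min = 375/11227
condition number: 3 ÷ (375/11227) = 89.8160
perturbation bound = 89.8160·1/525 = 0.1711
solve Ax = b  →  x = [79.8769 -41.0899]
2-norm of b is 5.0000; of x, 89.8259
re-solving with b+δb shifts x by Δx of norm 0.2851
realised ‖Δx‖/‖x‖ = 0.0032
so the bound overstates the realised error by a factor of ≈ 53.8955 (computed from the unrounded values)

0.0032
0.1711


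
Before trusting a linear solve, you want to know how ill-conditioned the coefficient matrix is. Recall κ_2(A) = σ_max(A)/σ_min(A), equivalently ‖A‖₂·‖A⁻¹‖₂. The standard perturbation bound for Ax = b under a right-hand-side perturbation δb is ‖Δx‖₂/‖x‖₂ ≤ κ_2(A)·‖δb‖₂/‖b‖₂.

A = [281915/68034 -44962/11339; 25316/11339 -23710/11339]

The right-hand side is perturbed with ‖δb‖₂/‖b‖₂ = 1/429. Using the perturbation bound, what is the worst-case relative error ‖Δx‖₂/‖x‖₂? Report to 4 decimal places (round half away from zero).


0.5227

M = AᵀA = [354838969/16016004 -28160755/1334667; -28160755/1334667 8940296/444889]. tr(M)=804625/19044, det(M)=169/4761
char-poly roots: 169/4 and 4/4761
σ_max=√(169/4)=(13/2), σ_min=√(4/4761)=(2/69) → κ = 224.2500
perturbation bound = 224.2500·1/429 = 0.5227


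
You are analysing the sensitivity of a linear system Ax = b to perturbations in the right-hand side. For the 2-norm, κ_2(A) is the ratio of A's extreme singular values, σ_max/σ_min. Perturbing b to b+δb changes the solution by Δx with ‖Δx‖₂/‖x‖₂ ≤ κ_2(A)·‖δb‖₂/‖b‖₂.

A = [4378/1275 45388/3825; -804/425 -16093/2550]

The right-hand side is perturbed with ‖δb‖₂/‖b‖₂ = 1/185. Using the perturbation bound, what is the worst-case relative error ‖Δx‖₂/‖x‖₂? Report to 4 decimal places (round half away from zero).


1.3622

form AᵀA = [86452/5625 889042/16875; 889042/16875 36578353/202500] with trace 63505/324 and determinant 49/81
char-poly roots: 196 and 1/324
κ_2(A) = √(λ_max/λ_min) = √(196 / (1/324)) = 252.0000
κ_2(A)·‖δb‖/‖b‖ = 1.3622


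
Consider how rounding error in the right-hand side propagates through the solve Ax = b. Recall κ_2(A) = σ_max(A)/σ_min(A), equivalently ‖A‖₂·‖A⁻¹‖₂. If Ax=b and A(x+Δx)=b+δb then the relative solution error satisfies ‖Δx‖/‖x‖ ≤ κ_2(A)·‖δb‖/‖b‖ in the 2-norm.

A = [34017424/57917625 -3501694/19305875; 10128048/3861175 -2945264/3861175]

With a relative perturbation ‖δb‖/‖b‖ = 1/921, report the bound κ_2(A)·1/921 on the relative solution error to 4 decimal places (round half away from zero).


AᵀA = [14418257168896/1995509390625 -1401755946976/665169796875; -1401755946976/665169796875 136303605956/221723265625]; tr = 25031983396/3192815025, det = 2458624/3192815025
char-poly roots: 196/25 and 12544/127712601
κ_2(A) = √(λ_max/λ_min) = √((196/25) / (12544/127712601)) = 282.5250
bound on ‖Δx‖/‖x‖: κ·ε = 282.5250·1/921 = 0.3068

0.3068


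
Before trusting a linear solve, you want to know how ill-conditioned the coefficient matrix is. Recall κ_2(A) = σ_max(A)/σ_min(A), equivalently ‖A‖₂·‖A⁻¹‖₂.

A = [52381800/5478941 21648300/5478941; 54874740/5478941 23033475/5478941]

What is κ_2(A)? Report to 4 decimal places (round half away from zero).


363.3250

form AᵀA = [526396237200/2745705157 219329815500/2745705157; 219329815500/2745705157 91392103125/2745705157] with trace 47522180025/211208089 and determinant 81000000/211208089
eigenvalues of AᵀA: λ = (tr ± √(tr²−4·det))/2 = 225, 360000/211208089
κ = σ_max/σ_min = 15/(600/14533) = 363.3250


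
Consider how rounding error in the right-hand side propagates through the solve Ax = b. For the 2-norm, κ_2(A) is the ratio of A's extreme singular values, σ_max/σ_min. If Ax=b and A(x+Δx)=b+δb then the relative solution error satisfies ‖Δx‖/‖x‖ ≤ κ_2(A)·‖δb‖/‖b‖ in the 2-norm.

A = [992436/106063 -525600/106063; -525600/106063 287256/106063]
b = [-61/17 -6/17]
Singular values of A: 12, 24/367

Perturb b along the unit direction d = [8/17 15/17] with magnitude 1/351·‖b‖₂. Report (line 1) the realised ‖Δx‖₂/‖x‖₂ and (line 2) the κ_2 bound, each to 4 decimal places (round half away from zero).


σ_max = 12, σ_min = 24/367
κ = σ_max/σ_min = 12/(24/367) = 183.5000
perturbation bound = 183.5000·1/351 = 0.5228
solve Ax = b  →  x = [-14.6127 -26.8676]
2-norm of b is 3.6056; of x, 30.5844
re-solving with b+δb shifts x by Δx of norm 0.1571
relative error = 0.0051
realised/bound (from unrounded values) ≈ 0.0098

0.0051
0.5228


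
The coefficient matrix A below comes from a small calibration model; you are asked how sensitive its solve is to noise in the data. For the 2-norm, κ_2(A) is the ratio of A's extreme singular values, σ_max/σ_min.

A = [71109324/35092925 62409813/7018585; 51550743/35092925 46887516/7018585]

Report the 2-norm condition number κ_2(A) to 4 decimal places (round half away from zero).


273.8960

M = AᵀA = [7525868354721/1201476473225 6687810634752/240295294645; 6687810634752/240295294645 5944803819849/48059058929]. tr(M)=3808438142706/29304304225, det(M)=263900025/1172172169
λ_max, λ_min = (3808438142706/29304304225 ± √14503427746156168310439936/858742246111352850625)/2 = 3249/25, 2030625/1172172169
σ_max=√(3249/25)=(57/5), σ_min=√(2030625/1172172169)=(1425/34237) → κ = 273.8960


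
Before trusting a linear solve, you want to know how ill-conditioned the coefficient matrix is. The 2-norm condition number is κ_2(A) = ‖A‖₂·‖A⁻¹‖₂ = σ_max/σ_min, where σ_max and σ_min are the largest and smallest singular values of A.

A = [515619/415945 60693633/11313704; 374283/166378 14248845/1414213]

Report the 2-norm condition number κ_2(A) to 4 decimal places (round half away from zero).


324.6400

AᵀA = [4565645914869/692040972100 8115105848031/276816388840; 8115105848031/276816388840 57707994644001/442906222144]; tr = 901695538809/6586945600, det = 187388721/1053911296
solving λ² − 901695538809/6586945600·λ + 187388721/1053911296 = 0 gives λ = 13689/100, 342225/263477824
σ_max=√(13689/100)=(117/10), σ_min=√(342225/263477824)=(585/16232) → κ = 324.6400


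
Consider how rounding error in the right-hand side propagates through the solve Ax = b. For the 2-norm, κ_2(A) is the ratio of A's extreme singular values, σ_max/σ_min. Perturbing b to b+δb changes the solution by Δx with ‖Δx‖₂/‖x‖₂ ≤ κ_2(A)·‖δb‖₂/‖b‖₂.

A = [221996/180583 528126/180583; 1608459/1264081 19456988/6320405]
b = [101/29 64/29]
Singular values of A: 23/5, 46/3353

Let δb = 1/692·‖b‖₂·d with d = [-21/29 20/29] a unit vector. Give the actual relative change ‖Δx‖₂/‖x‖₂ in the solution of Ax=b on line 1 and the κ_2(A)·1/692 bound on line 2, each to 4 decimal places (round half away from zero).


0.0060
0.4845

largest singular value 23/5, smallest 46/3353
condition number: (23/5) ÷ (46/3353) = 335.3000
bound on ‖Δx‖/‖x‖: κ·ε = 335.3000·1/692 = 0.4845
solve Ax = b  →  x = [67.6187 -27.2324]
‖b‖₂ = 4.1231 and ‖x‖₂ = 72.8965
re-solving with b+δb shifts x by Δx of norm 0.4343
dividing the unrounded norms, ‖Δx‖/‖x‖ = 0.0060
realised/bound (from unrounded values) ≈ 0.0123


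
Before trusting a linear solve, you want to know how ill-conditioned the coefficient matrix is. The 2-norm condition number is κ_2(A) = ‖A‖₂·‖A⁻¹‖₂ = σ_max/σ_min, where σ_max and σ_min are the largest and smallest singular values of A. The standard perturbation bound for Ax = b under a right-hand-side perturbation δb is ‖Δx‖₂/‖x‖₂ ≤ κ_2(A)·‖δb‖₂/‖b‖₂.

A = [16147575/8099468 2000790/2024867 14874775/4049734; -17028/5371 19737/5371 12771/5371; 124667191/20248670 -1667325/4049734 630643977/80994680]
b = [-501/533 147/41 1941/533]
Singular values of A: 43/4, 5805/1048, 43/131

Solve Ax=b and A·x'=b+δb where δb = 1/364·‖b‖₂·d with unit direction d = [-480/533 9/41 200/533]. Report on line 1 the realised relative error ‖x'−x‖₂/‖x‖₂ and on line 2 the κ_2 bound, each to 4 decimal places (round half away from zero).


0.0047
0.0900

from the listed singular values, σ₁ = 43/4, σ_n = 43/131
κ = σ_max/σ_min = (43/4)/(43/131) = 32.7500
bound on ‖Δx‖/‖x‖: κ·ε = 32.7500·1/364 = 0.0900
solve Ax = b  →  x = [-5.1888 -6.2448 4.2404]
‖b‖₂ = 5.1962 and ‖x‖₂ = 9.1598
Δx = A⁻¹·δb where δb = 1/364·5.1962·d; ‖Δx‖ = 0.0435
realised ‖Δx‖/‖x‖ = 0.0047
so the bound overstates the realised error by a factor of ≈ 18.9502 (computed from the unrounded values)


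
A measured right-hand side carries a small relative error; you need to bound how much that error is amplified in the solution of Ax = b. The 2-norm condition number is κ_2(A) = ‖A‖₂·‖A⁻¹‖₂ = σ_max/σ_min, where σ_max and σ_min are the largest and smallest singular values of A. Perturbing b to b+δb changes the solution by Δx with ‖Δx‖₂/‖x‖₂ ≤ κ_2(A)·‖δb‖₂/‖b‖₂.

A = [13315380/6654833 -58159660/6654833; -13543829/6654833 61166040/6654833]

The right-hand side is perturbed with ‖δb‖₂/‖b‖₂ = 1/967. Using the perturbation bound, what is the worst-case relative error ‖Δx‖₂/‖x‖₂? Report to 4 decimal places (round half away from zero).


M = AᵀA = [10461838361/1284382769 -46484741160/1284382769; -46484741160/1284382769 206601621200/1284382769]. tr(M)=5294230721/31326409, det(M)=11424400/31326409
solving λ² − 5294230721/31326409·λ + 11424400/31326409 = 0 gives λ = 169, 67600/31326409
so κ_2 = √(169 / (67600/31326409)) = 279.8500
κ_2(A)·‖δb‖/‖b‖ = 0.2894

0.2894


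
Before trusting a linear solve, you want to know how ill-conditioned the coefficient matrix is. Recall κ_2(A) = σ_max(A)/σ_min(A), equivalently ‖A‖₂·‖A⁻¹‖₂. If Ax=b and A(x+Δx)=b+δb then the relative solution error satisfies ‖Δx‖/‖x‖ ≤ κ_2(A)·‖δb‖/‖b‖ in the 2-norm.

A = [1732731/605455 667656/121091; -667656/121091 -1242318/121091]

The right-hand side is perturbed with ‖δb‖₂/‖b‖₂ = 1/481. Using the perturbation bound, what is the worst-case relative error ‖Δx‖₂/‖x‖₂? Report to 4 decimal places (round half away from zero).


0.3484

M = AᵀA = [2879395497/74613425 1079599752/14922685; 1079599752/14922685 404868420/2984537]. tr(M)=764770941/4389025, det(M)=4743684/4389025
char-poly roots: 4356/25 and 1089/175561
κ = σ_max/σ_min = (66/5)/(33/419) = 167.6000
κ_2(A)·‖δb‖/‖b‖ = 0.3484


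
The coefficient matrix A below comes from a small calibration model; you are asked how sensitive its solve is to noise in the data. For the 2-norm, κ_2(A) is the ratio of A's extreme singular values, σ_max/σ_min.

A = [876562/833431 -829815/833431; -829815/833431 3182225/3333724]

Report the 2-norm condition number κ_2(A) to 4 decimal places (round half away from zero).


AᵀA = [1732406509/825930121 -6599518695/3303720484; -6599518695/3303720484 25141549225/13214881936]; tr = 62853809/15713296, det = 625/3928324
char-poly roots: 4 and 625/15713296
κ_2(A) = √(λ_max/λ_min) = √(4 / (625/15713296)) = 317.1200

317.1200


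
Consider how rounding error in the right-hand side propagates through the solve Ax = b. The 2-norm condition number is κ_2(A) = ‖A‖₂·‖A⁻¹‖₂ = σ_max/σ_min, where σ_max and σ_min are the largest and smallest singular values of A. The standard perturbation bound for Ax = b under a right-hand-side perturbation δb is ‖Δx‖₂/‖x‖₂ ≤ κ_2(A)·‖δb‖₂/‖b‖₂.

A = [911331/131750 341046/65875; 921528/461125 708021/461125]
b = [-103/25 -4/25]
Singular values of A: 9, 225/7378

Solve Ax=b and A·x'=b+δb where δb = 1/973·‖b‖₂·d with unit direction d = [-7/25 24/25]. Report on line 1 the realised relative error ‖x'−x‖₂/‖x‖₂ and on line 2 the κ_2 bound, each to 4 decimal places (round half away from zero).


from the listed singular values, σ₁ = 9, σ_n = 225/7378
condition number: 9 ÷ (225/7378) = 295.1200
perturbation bound = 295.1200·1/973 = 0.3033
solve Ax = b  →  x = [-20.0302 25.9662]
2-norm of b is 4.1231; of x, 32.7941
with δb = [-0.0012 0.0041], A·Δx = δb → ‖Δx‖ = 0.1390
dividing the unrounded norms, ‖Δx‖/‖x‖ = 0.0042
tightness: 0.0042 against a bound of 0.3033 (unrounded ratio ≈ 0.0140)

0.0042
0.3033


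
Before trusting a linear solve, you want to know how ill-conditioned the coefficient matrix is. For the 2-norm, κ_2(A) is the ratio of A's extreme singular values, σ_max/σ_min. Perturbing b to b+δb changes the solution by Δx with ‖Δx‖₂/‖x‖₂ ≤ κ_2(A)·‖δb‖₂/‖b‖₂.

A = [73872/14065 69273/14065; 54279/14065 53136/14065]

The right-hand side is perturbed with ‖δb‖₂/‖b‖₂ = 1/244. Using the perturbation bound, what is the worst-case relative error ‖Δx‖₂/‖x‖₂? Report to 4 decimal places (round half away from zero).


0.3975

M = AᵀA = [336131289/7912969 320060160/7912969; 320060160/7912969 304887321/7912969]. tr(M)=762210/9409, det(M)=6561/9409
λ_max, λ_min = (762210/9409 ± √580717154304/88529281)/2 = 81, 81/9409
κ = σ_max/σ_min = 9/(9/97) = 97.0000
perturbation bound = 97.0000·1/244 = 0.3975


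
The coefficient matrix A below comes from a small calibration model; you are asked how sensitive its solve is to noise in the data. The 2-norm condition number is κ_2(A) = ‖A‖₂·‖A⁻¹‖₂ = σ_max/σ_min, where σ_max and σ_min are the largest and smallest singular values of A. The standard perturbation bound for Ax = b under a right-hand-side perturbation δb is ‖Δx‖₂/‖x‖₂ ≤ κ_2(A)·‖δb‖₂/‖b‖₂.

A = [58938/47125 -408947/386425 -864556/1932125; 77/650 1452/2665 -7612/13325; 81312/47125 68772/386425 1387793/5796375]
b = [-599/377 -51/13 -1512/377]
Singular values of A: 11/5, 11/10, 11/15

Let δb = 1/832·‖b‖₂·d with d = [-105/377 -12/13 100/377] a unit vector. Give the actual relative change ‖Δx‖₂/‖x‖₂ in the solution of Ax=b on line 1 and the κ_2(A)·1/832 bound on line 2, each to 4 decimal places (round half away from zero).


σ_max = 11/5, σ_min = 11/15
κ = σ_max/σ_min = (11/5)/(11/15) = 3.0000
worst-case relative error ≤ 3.0000 × 1/832 = 0.0036
solve Ax = b  →  x = [-2.5091 -2.9557 3.5282]
2-norm of b is 5.8310; of x, 5.2421
δb = ε·‖b‖·d = [-0.0020 -0.0065 0.0019]; solving A·Δx = δb gives ‖Δx‖ = 0.0096
realised ‖Δx‖/‖x‖ = 0.0018
realised/bound (from unrounded values) ≈ 0.5056

0.0018
0.0036


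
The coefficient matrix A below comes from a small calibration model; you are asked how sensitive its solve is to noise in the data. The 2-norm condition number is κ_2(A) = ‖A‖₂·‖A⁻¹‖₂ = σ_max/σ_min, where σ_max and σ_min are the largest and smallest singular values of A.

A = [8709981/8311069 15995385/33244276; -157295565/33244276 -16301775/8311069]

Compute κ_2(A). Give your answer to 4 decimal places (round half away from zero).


form AᵀA = [15440639543721/657455018896 402069662190/41090938681; 402069662190/41090938681 2681628930225/657455018896] with trace 53616178917/1945133192 and determinant 3038765625/62244262144
λ_max, λ_min = (53616178917/1945133192 ± √179622236948423017329/236471445913756804)/2 = 441/16, 6890625/3890266384
κ = σ_max/σ_min = (21/4)/(2625/62372) = 124.7440

124.7440


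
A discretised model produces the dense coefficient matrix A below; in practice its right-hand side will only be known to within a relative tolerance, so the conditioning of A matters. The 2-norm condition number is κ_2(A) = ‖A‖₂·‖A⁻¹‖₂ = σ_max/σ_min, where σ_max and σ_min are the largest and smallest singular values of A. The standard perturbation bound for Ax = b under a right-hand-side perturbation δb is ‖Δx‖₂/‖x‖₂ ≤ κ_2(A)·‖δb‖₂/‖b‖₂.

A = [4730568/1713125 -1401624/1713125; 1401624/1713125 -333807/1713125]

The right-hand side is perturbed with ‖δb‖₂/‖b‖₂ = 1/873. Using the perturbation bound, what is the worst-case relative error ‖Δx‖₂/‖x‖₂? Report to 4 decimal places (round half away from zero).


M = AᵀA = [38948517504/4695675625 -11357359272/4695675625; -11357359272/4695675625 3321563121/4695675625]. tr(M)=67632129/7513081, det(M)=129600/7513081
eigenvalues of AᵀA: λ = (tr ± √(tr²−4·det))/2 = 9, 14400/7513081
κ_2(A) = √(λ_max/λ_min) = √(9 / (14400/7513081)) = 68.5250
bound on ‖Δx‖/‖x‖: κ·ε = 68.5250·1/873 = 0.0785

0.0785


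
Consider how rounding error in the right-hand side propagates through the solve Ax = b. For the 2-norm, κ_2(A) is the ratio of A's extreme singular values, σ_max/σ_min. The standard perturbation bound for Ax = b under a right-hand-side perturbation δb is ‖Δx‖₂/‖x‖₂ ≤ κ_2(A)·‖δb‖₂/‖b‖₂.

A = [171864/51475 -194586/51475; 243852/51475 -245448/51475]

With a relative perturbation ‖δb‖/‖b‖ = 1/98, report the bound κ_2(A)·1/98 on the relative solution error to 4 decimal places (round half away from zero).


M = AᵀA = [3560041296/105987025 -746362512/21197405; -746362512/21197405 3924337284/105987025]. tr(M)=1779876/25205, det(M)=12446784/3150625
solving λ² − 1779876/25205·λ + 12446784/3150625 = 0 gives λ = 1764/25, 7056/126025
κ = σ_max/σ_min = (42/5)/(84/355) = 35.5000
κ_2(A)·‖δb‖/‖b‖ = 0.3622

0.3622
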